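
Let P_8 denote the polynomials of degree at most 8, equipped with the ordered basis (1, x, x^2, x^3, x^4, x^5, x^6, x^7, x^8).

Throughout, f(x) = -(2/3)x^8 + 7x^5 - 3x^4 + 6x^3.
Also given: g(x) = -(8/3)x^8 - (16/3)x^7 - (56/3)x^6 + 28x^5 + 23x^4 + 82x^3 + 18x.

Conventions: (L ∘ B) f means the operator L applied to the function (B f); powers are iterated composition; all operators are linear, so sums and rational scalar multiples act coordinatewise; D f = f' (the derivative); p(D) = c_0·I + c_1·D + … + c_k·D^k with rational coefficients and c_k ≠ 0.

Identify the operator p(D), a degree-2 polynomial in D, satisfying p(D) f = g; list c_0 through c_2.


p(D) = 4·I + D + (1/2)·D^2, i.e. c_0 = 4, c_1 = 1, c_2 = 1/2

D^0 f = -(2/3)x^8 + 7x^5 - 3x^4 + 6x^3
D^1 f = -(16/3)x^7 + 35x^4 - 12x^3 + 18x^2
D^2 f = -(112/3)x^6 + 140x^3 - 36x^2 + 36x
matching coefficients of g against c_0 f + c_1 Df + … from the top degree down determines the c_i
solution: c_0 = 4, c_1 = 1, c_2 = 1/2


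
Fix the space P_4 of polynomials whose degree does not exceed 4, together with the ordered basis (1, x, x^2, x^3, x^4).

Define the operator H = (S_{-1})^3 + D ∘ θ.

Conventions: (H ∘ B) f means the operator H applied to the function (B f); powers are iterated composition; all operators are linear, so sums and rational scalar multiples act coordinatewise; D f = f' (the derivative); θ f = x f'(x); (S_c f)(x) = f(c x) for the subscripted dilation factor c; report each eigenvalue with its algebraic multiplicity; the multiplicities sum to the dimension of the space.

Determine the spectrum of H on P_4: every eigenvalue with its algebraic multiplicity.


image of 1: 1
image of x: -x + 1
image of x^2: x^2 + 4x
image of x^3: -x^3 + 9x^2
image of x^4: x^4 + 16x^3
the matrix is upper triangular; its diagonal is (1, -1, 1, -1, 1)
for a triangular matrix the eigenvalues are the diagonal entries, with algebraic multiplicity their repetition count

λ = -1 (multiplicity 2), λ = 1 (multiplicity 3)


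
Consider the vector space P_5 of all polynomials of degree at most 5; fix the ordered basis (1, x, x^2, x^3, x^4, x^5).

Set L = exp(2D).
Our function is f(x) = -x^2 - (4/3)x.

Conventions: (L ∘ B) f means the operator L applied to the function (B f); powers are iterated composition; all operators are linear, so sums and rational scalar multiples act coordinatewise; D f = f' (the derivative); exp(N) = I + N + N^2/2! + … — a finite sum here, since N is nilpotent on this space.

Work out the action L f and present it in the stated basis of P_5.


the image equals g(x) = -x^2 - (16/3)x - 20/3

order-1 term: -4x - 8/3
order-2 term: -4
the series for exp(2D) f terminates at order 2
exp(2D) f = -x^2 - (16/3)x - 20/3


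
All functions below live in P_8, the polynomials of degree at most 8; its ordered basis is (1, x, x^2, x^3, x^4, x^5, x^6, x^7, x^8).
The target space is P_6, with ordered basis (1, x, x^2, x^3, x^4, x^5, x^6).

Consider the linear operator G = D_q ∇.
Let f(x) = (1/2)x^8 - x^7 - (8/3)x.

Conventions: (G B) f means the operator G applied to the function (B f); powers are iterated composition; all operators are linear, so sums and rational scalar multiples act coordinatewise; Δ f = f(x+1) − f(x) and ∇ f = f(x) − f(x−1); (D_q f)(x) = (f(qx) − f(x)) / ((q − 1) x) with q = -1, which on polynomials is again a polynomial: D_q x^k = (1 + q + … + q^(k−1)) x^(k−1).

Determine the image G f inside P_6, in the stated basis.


g(x) = 4x^6 + 49x^4 + 63x^2 + 11

∇ f = 4x^7 - 21x^6 + 49x^5 - 70x^4 + 63x^3 - 35x^2 + 11x - 25/6
D_q ∇ f = 4x^6 + 49x^4 + 63x^2 + 11


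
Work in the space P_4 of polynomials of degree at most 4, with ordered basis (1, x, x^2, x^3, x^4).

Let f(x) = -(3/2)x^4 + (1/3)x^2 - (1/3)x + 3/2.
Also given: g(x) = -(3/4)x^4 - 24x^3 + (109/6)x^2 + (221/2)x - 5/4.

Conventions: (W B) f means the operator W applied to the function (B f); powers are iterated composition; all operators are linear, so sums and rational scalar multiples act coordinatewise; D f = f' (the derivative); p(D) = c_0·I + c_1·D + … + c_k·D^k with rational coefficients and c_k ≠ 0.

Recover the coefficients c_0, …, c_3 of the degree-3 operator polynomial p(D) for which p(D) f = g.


c_0 = 1/2, c_1 = 4, c_2 = -1, c_3 = -3

D^0 f = -(3/2)x^4 + (1/3)x^2 - (1/3)x + 3/2
D^1 f = -6x^3 + (2/3)x - 1/3
D^2 f = -18x^2 + 2/3
D^3 f = -36x
matching coefficients of g against c_0 f + c_1 Df + … from the top degree down determines the c_i
solution: c_0 = 1/2, c_1 = 4, c_2 = -1, c_3 = -3


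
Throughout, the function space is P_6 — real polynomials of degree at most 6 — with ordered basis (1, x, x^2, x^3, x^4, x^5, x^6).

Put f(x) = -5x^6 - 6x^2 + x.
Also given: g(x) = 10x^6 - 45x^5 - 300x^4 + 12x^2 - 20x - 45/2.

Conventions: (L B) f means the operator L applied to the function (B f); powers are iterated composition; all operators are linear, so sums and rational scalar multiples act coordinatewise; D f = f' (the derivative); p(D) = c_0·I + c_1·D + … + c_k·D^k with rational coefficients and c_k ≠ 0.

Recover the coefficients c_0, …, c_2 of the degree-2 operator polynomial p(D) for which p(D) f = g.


D^0 f = -5x^6 - 6x^2 + x
D^1 f = -30x^5 - 12x + 1
D^2 f = -150x^4 - 12
matching coefficients of g against c_0 f + c_1 Df + … from the top degree down determines the c_i
solution: c_0 = -2, c_1 = 3/2, c_2 = 2

p(D) = -2·I + (3/2)·D + 2·D^2, i.e. c_0 = -2, c_1 = 3/2, c_2 = 2


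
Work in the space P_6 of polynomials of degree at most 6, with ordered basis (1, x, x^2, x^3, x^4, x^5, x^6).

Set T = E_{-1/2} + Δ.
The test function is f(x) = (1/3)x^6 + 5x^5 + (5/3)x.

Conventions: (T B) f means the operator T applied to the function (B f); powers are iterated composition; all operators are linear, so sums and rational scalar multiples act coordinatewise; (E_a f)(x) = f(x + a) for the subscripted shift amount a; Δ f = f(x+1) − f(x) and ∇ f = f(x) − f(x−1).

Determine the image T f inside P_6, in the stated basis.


the result is g(x) = (1/3)x^6 + 6x^5 + (75/4)x^4 + (205/3)x^3 + (785/16)x^2 + (181/6)x + 385/64

E_{-1/2} f = (1/3)x^6 + 4x^5 - (45/4)x^4 + (35/3)x^3 - (95/16)x^2 + (19/6)x - 63/64
Δ f = 2x^5 + 30x^4 + (170/3)x^3 + 55x^2 + 27x + 7
(E_{-1/2} + Δ) f = (1/3)x^6 + 6x^5 + (75/4)x^4 + (205/3)x^3 + (785/16)x^2 + (181/6)x + 385/64


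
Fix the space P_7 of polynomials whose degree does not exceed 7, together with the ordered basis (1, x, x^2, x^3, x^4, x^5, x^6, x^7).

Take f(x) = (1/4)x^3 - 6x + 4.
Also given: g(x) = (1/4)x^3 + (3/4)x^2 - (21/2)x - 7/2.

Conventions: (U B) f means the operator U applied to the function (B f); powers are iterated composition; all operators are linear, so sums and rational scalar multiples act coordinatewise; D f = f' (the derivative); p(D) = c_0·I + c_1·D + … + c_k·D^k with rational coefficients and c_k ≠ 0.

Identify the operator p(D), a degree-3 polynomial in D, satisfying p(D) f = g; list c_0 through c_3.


p(D) = I + D − 3·D^2 − D^3, i.e. c_0 = 1, c_1 = 1, c_2 = -3, c_3 = -1

D^0 f = (1/4)x^3 - 6x + 4
D^1 f = (3/4)x^2 - 6
D^2 f = (3/2)x
D^3 f = 3/2
matching coefficients of g against c_0 f + c_1 Df + … from the top degree down determines the c_i
solution: c_0 = 1, c_1 = 1, c_2 = -3, c_3 = -1


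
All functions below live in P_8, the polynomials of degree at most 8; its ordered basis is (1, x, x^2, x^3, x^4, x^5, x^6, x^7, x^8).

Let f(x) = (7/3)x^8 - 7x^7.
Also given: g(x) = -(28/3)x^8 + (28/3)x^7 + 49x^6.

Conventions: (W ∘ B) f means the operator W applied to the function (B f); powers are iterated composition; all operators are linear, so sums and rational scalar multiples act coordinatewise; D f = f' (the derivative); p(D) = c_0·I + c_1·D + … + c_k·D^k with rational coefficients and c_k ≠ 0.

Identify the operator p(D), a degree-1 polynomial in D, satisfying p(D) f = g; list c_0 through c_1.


D^0 f = (7/3)x^8 - 7x^7
D^1 f = (56/3)x^7 - 49x^6
matching coefficients of g against c_0 f + c_1 Df + … from the top degree down determines the c_i
solution: c_0 = -4, c_1 = -1

c_0 = -4, c_1 = -1


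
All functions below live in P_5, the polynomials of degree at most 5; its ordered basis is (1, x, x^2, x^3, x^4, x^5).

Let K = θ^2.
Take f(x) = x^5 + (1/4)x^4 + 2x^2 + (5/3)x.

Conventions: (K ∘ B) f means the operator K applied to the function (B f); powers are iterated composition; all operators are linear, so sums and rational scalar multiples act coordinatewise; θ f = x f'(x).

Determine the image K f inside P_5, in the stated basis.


the result is g(x) = 25x^5 + 4x^4 + 8x^2 + (5/3)x

θ f = 5x^5 + x^4 + 4x^2 + (5/3)x
θ θ f = 25x^5 + 4x^4 + 8x^2 + (5/3)x


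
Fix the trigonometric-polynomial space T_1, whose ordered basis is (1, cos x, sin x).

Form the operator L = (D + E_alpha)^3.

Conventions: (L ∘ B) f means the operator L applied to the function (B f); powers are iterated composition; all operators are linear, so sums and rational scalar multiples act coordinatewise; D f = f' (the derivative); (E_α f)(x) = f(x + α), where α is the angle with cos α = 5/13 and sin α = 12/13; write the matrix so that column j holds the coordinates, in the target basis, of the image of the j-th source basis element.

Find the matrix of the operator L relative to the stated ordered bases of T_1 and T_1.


image of 1: 1
image of cos x: -(9250/2197)cos x + (13750/2197)sin x
image of sin x: -(13750/2197)cos x - (9250/2197)sin x
each image's coordinates form column j of the matrix

the matrix is [[1, 0, 0]; [0, -9250/2197, -13750/2197]; [0, 13750/2197, -9250/2197]] (rows listed top to bottom)


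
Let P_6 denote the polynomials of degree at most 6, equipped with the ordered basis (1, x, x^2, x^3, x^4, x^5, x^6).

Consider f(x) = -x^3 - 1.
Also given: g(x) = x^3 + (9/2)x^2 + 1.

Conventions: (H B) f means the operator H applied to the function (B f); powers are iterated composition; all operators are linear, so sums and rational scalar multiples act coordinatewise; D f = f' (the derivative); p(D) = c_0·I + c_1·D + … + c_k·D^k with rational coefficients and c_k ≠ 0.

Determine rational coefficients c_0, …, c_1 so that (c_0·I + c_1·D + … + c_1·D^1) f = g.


c_0 = -1, c_1 = -3/2

D^0 f = -x^3 - 1
D^1 f = -3x^2
matching coefficients of g against c_0 f + c_1 Df + … from the top degree down determines the c_i
solution: c_0 = -1, c_1 = -3/2


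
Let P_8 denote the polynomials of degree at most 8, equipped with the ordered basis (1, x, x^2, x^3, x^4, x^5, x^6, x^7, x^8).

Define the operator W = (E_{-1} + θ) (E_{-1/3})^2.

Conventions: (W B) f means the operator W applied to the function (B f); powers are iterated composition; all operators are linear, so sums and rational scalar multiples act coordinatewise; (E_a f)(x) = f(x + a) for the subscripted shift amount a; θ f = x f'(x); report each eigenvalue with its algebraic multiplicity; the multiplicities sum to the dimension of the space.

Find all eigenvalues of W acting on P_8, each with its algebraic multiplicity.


image of 1: 1
image of x: 2x - 5/3
image of x^2: 3x^2 - (14/3)x + 25/9
image of x^3: 4x^3 - 9x^2 + (29/3)x - 125/27
image of x^4: 5x^4 - (44/3)x^3 + 22x^2 - (532/27)x + 625/81
image of x^5: 6x^5 - (65/3)x^4 + (370/9)x^3 - (470/9)x^2 + (3205/81)x - 3125/243
image of x^6: 7x^6 - 30x^5 + (205/3)x^4 - (2980/27)x^3 + (365/3)x^2 - (6314/81)x + 15625/729
image of x^7: 8x^7 - (119/3)x^6 + 105x^5 - (5495/27)x^4 + (23555/81)x^3 - (7441/27)x^2 + (109823/729)x - 78125/2187
image of x^8: 9x^8 - (152/3)x^7 + (1372/9)x^6 - (3080/9)x^5 + (48230/81)x^4 - (180376/243)x^3 + (147028/243)x^2 - (626024/2187)x + 390625/6561
the matrix is upper triangular; its diagonal is (1, 2, 3, 4, 5, 6, 7, 8, 9)
for a triangular matrix the eigenvalues are the diagonal entries, with algebraic multiplicity their repetition count

λ = 1 (multiplicity 1), λ = 2 (multiplicity 1), λ = 3 (multiplicity 1), λ = 4 (multiplicity 1), λ = 5 (multiplicity 1), λ = 6 (multiplicity 1), λ = 7 (multiplicity 1), λ = 8 (multiplicity 1), λ = 9 (multiplicity 1)


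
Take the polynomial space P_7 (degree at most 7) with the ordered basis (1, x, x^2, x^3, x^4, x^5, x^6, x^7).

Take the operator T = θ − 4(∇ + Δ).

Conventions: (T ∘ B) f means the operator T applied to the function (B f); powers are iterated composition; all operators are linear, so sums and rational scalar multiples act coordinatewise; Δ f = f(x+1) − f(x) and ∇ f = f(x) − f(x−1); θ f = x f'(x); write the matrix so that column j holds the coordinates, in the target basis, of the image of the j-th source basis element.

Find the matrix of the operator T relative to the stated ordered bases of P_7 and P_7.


image of 1: 0
image of x: x - 8
image of x^2: 2x^2 - 16x
image of x^3: 3x^3 - 24x^2 - 8
image of x^4: 4x^4 - 32x^3 - 32x
image of x^5: 5x^5 - 40x^4 - 80x^2 - 8
image of x^6: 6x^6 - 48x^5 - 160x^3 - 48x
image of x^7: 7x^7 - 56x^6 - 280x^4 - 168x^2 - 8
each image's coordinates form column j of the matrix

the matrix is [[0, -8, 0, -8, 0, -8, 0, -8]; [0, 1, -16, 0, -32, 0, -48, 0]; [0, 0, 2, -24, 0, -80, 0, -168]; [0, 0, 0, 3, -32, 0, -160, 0]; [0, 0, 0, 0, 4, -40, 0, -280]; [0, 0, 0, 0, 0, 5, -48, 0]; [0, 0, 0, 0, 0, 0, 6, -56]; [0, 0, 0, 0, 0, 0, 0, 7]] (rows listed top to bottom)


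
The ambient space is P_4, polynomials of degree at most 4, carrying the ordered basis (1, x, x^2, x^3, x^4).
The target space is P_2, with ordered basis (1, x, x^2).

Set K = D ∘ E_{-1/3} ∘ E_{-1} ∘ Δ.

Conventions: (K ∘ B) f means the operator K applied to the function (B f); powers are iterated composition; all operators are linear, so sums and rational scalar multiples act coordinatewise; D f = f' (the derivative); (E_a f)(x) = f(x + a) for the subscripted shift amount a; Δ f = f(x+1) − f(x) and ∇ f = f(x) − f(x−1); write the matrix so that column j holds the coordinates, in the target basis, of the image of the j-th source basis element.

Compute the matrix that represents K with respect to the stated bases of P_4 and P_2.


image of 1: 0
image of x: 0
image of x^2: 2
image of x^3: 6x - 5
image of x^4: 12x^2 - 20x + 28/3
each image's coordinates form column j of the matrix

the matrix is [[0, 0, 2, -5, 28/3]; [0, 0, 0, 6, -20]; [0, 0, 0, 0, 12]] (rows listed top to bottom)


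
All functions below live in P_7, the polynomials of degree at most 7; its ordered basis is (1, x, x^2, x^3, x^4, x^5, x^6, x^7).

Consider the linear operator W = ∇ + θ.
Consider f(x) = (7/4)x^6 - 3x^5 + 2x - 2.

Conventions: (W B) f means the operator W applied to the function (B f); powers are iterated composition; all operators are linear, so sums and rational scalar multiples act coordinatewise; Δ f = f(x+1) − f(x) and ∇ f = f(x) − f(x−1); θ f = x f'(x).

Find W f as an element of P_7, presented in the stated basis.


∇ f = (21/2)x^5 - (165/4)x^4 + 65x^3 - (225/4)x^2 + (51/2)x - 11/4
θ f = (21/2)x^6 - 15x^5 + 2x
(∇ + θ) f = (21/2)x^6 - (9/2)x^5 - (165/4)x^4 + 65x^3 - (225/4)x^2 + (55/2)x - 11/4

the image equals g(x) = (21/2)x^6 - (9/2)x^5 - (165/4)x^4 + 65x^3 - (225/4)x^2 + (55/2)x - 11/4


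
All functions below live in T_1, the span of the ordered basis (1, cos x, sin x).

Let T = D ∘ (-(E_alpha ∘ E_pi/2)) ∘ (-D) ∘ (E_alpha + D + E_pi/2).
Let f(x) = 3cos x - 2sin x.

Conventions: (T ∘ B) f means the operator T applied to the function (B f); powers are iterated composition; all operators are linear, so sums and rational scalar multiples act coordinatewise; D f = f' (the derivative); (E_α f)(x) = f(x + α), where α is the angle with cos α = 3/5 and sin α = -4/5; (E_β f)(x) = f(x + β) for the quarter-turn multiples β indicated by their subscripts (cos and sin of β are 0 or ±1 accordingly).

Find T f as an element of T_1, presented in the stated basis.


the result is g(x) = (84/25)cos x + (87/25)sin x

E_alpha f = (17/5)cos x + (6/5)sin x
D f = -2cos x - 3sin x
E_pi/2 f = -2cos x - 3sin x
(E_alpha + D + E_pi/2) f = -(3/5)cos x - (24/5)sin x
D (E_alpha + D + E_pi/2) f = -(24/5)cos x + (3/5)sin x
(-D) (E_alpha + D + E_pi/2) f = (24/5)cos x - (3/5)sin x
E_pi/2 ((-D) ∘ (E_alpha + D + E_pi/2)) f = -(3/5)cos x - (24/5)sin x
E_alpha E_pi/2 ((-D) ∘ (E_alpha + D + E_pi/2)) f = (87/25)cos x - (84/25)sin x
(-(E_alpha ∘ E_pi/2)) ((-D) ∘ (E_alpha + D + E_pi/2)) f = -(87/25)cos x + (84/25)sin x
D (-(E_alpha ∘ E_pi/2)) ((-D) ∘ (E_alpha + D + E_pi/2)) f = (84/25)cos x + (87/25)sin x


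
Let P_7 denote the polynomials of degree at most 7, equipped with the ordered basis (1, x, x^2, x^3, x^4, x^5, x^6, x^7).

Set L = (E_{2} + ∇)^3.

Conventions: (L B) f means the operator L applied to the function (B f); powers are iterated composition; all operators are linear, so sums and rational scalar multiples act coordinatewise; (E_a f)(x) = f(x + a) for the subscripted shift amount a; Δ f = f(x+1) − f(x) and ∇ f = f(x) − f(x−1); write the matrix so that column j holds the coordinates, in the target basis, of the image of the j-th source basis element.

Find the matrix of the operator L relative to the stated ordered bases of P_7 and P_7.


image of 1: 1
image of x: x + 9
image of x^2: x^2 + 18x + 63
image of x^3: x^3 + 27x^2 + 189x + 351
image of x^4: x^4 + 36x^3 + 378x^2 + 1404x + 1827
image of x^5: x^5 + 45x^4 + 630x^3 + 3510x^2 + 9135x + 10359
image of x^6: x^6 + 54x^5 + 945x^4 + 7020x^3 + 27405x^2 + 62154x + 56403
image of x^7: x^7 + 63x^6 + 1323x^5 + 12285x^4 + 63945x^3 + 217539x^2 + 394821x + 324711
each image's coordinates form column j of the matrix

the matrix is [[1, 9, 63, 351, 1827, 10359, 56403, 324711]; [0, 1, 18, 189, 1404, 9135, 62154, 394821]; [0, 0, 1, 27, 378, 3510, 27405, 217539]; [0, 0, 0, 1, 36, 630, 7020, 63945]; [0, 0, 0, 0, 1, 45, 945, 12285]; [0, 0, 0, 0, 0, 1, 54, 1323]; [0, 0, 0, 0, 0, 0, 1, 63]; [0, 0, 0, 0, 0, 0, 0, 1]] (rows listed top to bottom)


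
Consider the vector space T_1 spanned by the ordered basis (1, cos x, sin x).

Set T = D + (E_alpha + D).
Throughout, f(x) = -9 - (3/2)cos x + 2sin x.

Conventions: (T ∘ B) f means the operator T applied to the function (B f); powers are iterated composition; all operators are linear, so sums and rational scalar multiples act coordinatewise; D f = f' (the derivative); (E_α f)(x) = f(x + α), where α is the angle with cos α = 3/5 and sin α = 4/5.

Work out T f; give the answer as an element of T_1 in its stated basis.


the result is g(x) = -9 + (47/10)cos x + (27/5)sin x

D f = 2cos x + (3/2)sin x
E_alpha f = -9 + (7/10)cos x + (12/5)sin x
D f = 2cos x + (3/2)sin x
(E_alpha + D) f = -9 + (27/10)cos x + (39/10)sin x
(D + (E_alpha + D)) f = -9 + (47/10)cos x + (27/5)sin x


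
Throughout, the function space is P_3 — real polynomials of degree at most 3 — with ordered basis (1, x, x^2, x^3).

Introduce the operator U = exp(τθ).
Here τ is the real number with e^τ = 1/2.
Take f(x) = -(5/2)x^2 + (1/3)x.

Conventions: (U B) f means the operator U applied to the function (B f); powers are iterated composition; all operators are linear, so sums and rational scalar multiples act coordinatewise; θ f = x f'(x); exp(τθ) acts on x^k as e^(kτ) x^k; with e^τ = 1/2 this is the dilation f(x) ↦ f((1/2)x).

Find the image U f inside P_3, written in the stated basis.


exp(τθ) x^k = e^(kτ) x^k; with e^τ = 1/2 this sends x^k to (1/2)^k x^k
x ↦ 1/2 x
x^2 ↦ 1/4 x^2
applying this coordinatewise to f: exp(τθ) f = -(5/8)x^2 + (1/6)x

the result is g(x) = -(5/8)x^2 + (1/6)x


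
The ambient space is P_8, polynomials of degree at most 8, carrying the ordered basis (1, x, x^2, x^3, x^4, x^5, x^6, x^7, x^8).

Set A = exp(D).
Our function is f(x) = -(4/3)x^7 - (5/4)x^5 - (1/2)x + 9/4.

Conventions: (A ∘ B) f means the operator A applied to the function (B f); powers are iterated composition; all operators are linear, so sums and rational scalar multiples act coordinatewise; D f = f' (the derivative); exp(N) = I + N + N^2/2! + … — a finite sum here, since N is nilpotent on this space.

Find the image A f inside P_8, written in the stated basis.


g(x) = -(4/3)x^7 - (28/3)x^6 - (117/4)x^5 - (635/12)x^4 - (355/6)x^3 - (81/2)x^2 - (193/12)x - 5/6

order-1 term: -(28/3)x^6 - (25/4)x^4 - 1/2
order-2 term: -28x^5 - (25/2)x^3
order-3 term: -(140/3)x^4 - (25/2)x^2
order-4 term: -(140/3)x^3 - (25/4)x
order-5 term: -28x^2 - 5/4
order-6 term: -(28/3)x
order-7 term: -4/3
the series for exp(D) f terminates at order 7
exp(D) f = -(4/3)x^7 - (28/3)x^6 - (117/4)x^5 - (635/12)x^4 - (355/6)x^3 - (81/2)x^2 - (193/12)x - 5/6


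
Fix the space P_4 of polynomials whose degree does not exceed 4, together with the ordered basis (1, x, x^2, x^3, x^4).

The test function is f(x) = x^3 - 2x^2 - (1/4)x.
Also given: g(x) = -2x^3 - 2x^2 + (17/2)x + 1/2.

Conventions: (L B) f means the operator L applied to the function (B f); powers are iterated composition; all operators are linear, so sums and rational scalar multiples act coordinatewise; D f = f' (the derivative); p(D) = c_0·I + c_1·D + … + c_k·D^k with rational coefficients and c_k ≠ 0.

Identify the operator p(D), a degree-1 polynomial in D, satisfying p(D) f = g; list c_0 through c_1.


c_0 = -2, c_1 = -2

D^0 f = x^3 - 2x^2 - (1/4)x
D^1 f = 3x^2 - 4x - 1/4
matching coefficients of g against c_0 f + c_1 Df + … from the top degree down determines the c_i
solution: c_0 = -2, c_1 = -2


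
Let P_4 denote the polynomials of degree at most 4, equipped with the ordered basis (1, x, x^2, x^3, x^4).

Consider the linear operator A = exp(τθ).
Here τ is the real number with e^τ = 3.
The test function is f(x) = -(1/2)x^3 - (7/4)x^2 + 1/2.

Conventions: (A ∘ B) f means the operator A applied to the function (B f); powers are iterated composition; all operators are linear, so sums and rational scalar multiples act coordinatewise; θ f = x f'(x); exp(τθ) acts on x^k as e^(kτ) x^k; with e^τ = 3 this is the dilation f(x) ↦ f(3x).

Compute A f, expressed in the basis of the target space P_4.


the result is g(x) = -(27/2)x^3 - (63/4)x^2 + 1/2

exp(τθ) x^k = e^(kτ) x^k; with e^τ = 3 this sends x^k to 3^k x^k
x^2 ↦ 9 x^2
x^3 ↦ 27 x^3
applying this coordinatewise to f: exp(τθ) f = -(27/2)x^3 - (63/4)x^2 + 1/2


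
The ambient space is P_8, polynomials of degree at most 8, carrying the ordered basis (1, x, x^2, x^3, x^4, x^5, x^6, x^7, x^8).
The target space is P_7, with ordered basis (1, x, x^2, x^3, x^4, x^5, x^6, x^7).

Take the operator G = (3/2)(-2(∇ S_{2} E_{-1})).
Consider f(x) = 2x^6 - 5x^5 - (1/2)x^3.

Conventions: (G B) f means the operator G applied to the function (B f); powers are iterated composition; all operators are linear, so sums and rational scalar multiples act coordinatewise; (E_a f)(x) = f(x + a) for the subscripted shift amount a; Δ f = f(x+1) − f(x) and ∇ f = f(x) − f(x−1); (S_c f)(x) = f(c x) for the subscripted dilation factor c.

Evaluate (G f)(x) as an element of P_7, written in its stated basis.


the result is g(x) = -2304x^5 + 13920x^4 - 34560x^3 + 44436x^2 - 29496x + 8037

E_{-1} f = 2x^6 - 17x^5 + 55x^4 - (181/2)x^3 + (163/2)x^2 - (77/2)x + 15/2
S_{2} E_{-1} f = 128x^6 - 544x^5 + 880x^4 - 724x^3 + 326x^2 - 77x + 15/2
∇ S_{2} E_{-1} f = 768x^5 - 4640x^4 + 11520x^3 - 14812x^2 + 9832x - 2679
(-2(∇ S_{2} E_{-1})) f = -1536x^5 + 9280x^4 - 23040x^3 + 29624x^2 - 19664x + 5358
((3/2)(-2(∇ S_{2} E_{-1}))) f = -2304x^5 + 13920x^4 - 34560x^3 + 44436x^2 - 29496x + 8037


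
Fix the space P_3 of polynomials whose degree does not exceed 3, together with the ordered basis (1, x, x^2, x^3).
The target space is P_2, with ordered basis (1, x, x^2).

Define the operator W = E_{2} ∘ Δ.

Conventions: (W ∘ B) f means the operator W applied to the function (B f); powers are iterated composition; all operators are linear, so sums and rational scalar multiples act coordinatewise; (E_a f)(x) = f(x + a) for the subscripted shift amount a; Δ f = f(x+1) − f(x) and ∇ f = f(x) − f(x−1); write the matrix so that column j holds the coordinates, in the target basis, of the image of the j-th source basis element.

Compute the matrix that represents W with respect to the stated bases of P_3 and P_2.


the matrix is [[0, 1, 5, 19]; [0, 0, 2, 15]; [0, 0, 0, 3]] (rows listed top to bottom)

image of 1: 0
image of x: 1
image of x^2: 2x + 5
image of x^3: 3x^2 + 15x + 19
each image's coordinates form column j of the matrix


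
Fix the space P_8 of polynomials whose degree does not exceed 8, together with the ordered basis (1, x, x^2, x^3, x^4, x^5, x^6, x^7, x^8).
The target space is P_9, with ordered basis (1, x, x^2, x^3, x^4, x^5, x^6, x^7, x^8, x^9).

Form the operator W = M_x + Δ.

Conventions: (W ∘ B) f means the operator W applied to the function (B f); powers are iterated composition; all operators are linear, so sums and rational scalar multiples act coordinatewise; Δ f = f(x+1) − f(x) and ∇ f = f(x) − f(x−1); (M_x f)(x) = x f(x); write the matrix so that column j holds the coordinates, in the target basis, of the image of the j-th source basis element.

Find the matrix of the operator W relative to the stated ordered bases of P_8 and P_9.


image of 1: x
image of x: x^2 + 1
image of x^2: x^3 + 2x + 1
image of x^3: x^4 + 3x^2 + 3x + 1
image of x^4: x^5 + 4x^3 + 6x^2 + 4x + 1
image of x^5: x^6 + 5x^4 + 10x^3 + 10x^2 + 5x + 1
image of x^6: x^7 + 6x^5 + 15x^4 + 20x^3 + 15x^2 + 6x + 1
image of x^7: x^8 + 7x^6 + 21x^5 + 35x^4 + 35x^3 + 21x^2 + 7x + 1
image of x^8: x^9 + 8x^7 + 28x^6 + 56x^5 + 70x^4 + 56x^3 + 28x^2 + 8x + 1
each image's coordinates form column j of the matrix

the matrix is [[0, 1, 1, 1, 1, 1, 1, 1, 1]; [1, 0, 2, 3, 4, 5, 6, 7, 8]; [0, 1, 0, 3, 6, 10, 15, 21, 28]; [0, 0, 1, 0, 4, 10, 20, 35, 56]; [0, 0, 0, 1, 0, 5, 15, 35, 70]; [0, 0, 0, 0, 1, 0, 6, 21, 56]; [0, 0, 0, 0, 0, 1, 0, 7, 28]; [0, 0, 0, 0, 0, 0, 1, 0, 8]; [0, 0, 0, 0, 0, 0, 0, 1, 0]; [0, 0, 0, 0, 0, 0, 0, 0, 1]] (rows listed top to bottom)


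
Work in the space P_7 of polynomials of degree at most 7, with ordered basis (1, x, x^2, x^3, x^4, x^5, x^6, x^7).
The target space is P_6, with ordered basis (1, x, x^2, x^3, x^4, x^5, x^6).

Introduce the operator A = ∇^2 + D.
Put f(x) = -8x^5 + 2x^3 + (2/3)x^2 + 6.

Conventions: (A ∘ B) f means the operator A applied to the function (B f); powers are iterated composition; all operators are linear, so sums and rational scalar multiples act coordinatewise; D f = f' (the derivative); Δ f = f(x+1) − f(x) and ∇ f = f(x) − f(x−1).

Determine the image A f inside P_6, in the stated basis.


∇ f = -40x^4 + 80x^3 - 74x^2 + (106/3)x - 20/3
∇ ∇ f = -160x^3 + 480x^2 - 548x + 688/3
D f = -40x^4 + 6x^2 + (4/3)x
(∇^2 + D) f = -40x^4 - 160x^3 + 486x^2 - (1640/3)x + 688/3

the result is g(x) = -40x^4 - 160x^3 + 486x^2 - (1640/3)x + 688/3


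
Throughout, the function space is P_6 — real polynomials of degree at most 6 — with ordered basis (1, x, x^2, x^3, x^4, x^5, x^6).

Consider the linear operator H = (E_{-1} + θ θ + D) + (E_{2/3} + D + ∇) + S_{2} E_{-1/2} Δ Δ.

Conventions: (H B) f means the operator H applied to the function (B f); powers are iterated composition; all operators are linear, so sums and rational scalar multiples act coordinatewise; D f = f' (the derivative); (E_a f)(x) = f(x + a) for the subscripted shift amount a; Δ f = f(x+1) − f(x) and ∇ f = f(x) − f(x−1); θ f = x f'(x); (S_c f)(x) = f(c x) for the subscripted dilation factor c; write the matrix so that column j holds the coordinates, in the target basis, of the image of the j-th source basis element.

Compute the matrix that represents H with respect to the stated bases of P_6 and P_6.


image of 1: 2
image of x: 3x + 8/3
image of x^2: 6x^2 + (16/3)x + 22/9
image of x^3: 11x^3 + 8x^2 + (40/3)x + 89/27
image of x^4: 18x^4 + (32/3)x^3 + (152/3)x^2 + (680/27)x + 421/81
image of x^5: 27x^5 + (40/3)x^4 + (1480/9)x^3 + (3320/27)x^2 + (4130/81)x + 3709/486
image of x^6: 38x^6 + 16x^5 + (1460/3)x^4 + (13120/27)x^3 + (8180/27)x^2 + (7354/81)x + 66851/5832
each image's coordinates form column j of the matrix

the matrix is [[2, 8/3, 22/9, 89/27, 421/81, 3709/486, 66851/5832]; [0, 3, 16/3, 40/3, 680/27, 4130/81, 7354/81]; [0, 0, 6, 8, 152/3, 3320/27, 8180/27]; [0, 0, 0, 11, 32/3, 1480/9, 13120/27]; [0, 0, 0, 0, 18, 40/3, 1460/3]; [0, 0, 0, 0, 0, 27, 16]; [0, 0, 0, 0, 0, 0, 38]] (rows listed top to bottom)


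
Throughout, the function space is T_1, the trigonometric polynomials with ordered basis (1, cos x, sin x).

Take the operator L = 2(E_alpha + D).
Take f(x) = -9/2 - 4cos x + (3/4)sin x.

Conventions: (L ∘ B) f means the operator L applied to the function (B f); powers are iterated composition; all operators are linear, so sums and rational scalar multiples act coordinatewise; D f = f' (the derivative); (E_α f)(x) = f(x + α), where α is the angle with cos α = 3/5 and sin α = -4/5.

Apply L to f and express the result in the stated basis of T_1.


g(x) = -9 - (9/2)cos x + (5/2)sin x

E_alpha f = -9/2 - 3cos x - (11/4)sin x
D f = (3/4)cos x + 4sin x
(E_alpha + D) f = -9/2 - (9/4)cos x + (5/4)sin x
(2(E_alpha + D)) f = -9 - (9/2)cos x + (5/2)sin x


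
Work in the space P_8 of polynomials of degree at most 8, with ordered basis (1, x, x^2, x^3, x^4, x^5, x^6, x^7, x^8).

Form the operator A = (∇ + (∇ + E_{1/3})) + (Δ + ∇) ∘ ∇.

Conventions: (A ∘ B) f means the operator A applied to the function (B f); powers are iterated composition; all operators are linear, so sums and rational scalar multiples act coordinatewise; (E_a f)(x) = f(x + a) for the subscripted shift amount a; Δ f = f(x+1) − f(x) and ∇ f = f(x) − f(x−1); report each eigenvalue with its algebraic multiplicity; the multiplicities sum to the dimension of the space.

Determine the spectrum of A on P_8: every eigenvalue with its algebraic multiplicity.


image of 1: 1
image of x: x + 7/3
image of x^2: x^2 + (14/3)x + 19/9
image of x^3: x^3 + 7x^2 + (19/3)x - 107/27
image of x^4: x^4 + (28/3)x^3 + (38/3)x^2 - (428/27)x + 1135/81
image of x^5: x^5 + (35/3)x^4 + (190/9)x^3 - (1070/27)x^2 + (5675/81)x - 6803/243
image of x^6: x^6 + 14x^5 + (95/3)x^4 - (2140/27)x^3 + (5675/27)x^2 - (13606/81)x + 45199/729
image of x^7: x^7 + (49/3)x^6 + (133/3)x^5 - (3745/27)x^4 + (39725/81)x^3 - (47621/81)x^2 + (316393/729)x - 271187/2187
image of x^8: x^8 + (56/3)x^7 + (532/9)x^6 - (5992/27)x^5 + (79450/81)x^4 - (380968/243)x^3 + (1265572/729)x^2 - (2169496/2187)x + 1666495/6561
the matrix is upper triangular; its diagonal is (1, 1, 1, 1, 1, 1, 1, 1, 1)
for a triangular matrix the eigenvalues are the diagonal entries, with algebraic multiplicity their repetition count

λ = 1 (multiplicity 9)


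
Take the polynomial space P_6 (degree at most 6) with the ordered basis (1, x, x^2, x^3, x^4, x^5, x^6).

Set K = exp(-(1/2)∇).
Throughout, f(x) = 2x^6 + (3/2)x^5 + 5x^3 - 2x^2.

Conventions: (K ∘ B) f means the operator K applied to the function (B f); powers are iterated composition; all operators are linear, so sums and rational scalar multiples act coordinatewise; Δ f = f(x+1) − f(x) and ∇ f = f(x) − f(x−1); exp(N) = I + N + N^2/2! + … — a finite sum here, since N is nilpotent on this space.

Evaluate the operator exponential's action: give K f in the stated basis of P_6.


order-1 term: -6x^5 + (45/4)x^4 - (25/2)x^3 + (29/4)x - 13/4
order-2 term: (15/2)x^4 - (105/4)x^3 + (165/4)x^2 - (225/8)x + 45/8
order-3 term: -5x^3 + (165/8)x^2 - (255/8)x + 275/16
order-4 term: (15/8)x^2 - (225/32)x + 115/16
order-5 term: -(3/8)x + 57/64
order-6 term: 1/32
the series for exp(-(1/2)∇) f terminates at order 6
exp(-(1/2)∇) f = 2x^6 - (9/2)x^5 + (75/4)x^4 - (155/4)x^3 + (247/4)x^2 - (1925/32)x + 1771/64

g(x) = 2x^6 - (9/2)x^5 + (75/4)x^4 - (155/4)x^3 + (247/4)x^2 - (1925/32)x + 1771/64


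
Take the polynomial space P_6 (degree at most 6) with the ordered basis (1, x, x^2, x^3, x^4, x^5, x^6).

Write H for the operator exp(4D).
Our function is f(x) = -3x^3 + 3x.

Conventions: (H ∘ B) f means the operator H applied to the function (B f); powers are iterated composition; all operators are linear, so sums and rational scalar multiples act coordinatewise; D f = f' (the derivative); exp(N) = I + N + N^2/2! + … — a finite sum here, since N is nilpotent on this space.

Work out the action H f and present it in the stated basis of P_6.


order-1 term: -36x^2 + 12
order-2 term: -144x
order-3 term: -192
the series for exp(4D) f terminates at order 3
exp(4D) f = -3x^3 - 36x^2 - 141x - 180

g(x) = -3x^3 - 36x^2 - 141x - 180


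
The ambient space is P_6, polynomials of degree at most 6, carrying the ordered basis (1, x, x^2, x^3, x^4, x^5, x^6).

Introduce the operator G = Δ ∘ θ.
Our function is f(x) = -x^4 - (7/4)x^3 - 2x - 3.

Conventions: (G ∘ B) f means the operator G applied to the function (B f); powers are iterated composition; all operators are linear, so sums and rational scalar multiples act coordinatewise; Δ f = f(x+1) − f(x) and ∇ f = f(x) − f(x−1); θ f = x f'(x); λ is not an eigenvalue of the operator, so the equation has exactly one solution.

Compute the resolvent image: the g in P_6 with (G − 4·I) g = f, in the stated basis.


the result is g(x) = (1/4)x^4 + (23/16)x^3 + (303/64)x^2 + (303/32)x + 109/16

write g with unknown coordinates in the stated basis and equate coefficients in (G − 4·I) g = f
solving from the highest basis element down gives g = (1/4)x^4 + (23/16)x^3 + (303/64)x^2 + (303/32)x + 109/16
check: G g = 4x^3 + (303/16)x^2 + (287/8)x + 97/4
so G g − 4·g = -x^4 - (7/4)x^3 - 2x - 3 = f ✓


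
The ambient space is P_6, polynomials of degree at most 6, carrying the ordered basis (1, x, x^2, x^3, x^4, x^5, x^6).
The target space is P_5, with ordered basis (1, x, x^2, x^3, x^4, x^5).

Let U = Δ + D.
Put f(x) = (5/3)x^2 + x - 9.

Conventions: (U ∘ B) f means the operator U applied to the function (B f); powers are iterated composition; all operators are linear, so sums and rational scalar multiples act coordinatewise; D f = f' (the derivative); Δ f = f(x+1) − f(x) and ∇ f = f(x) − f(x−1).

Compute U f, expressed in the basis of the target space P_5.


Δ f = (10/3)x + 8/3
D f = (10/3)x + 1
(Δ + D) f = (20/3)x + 11/3

the image equals g(x) = (20/3)x + 11/3


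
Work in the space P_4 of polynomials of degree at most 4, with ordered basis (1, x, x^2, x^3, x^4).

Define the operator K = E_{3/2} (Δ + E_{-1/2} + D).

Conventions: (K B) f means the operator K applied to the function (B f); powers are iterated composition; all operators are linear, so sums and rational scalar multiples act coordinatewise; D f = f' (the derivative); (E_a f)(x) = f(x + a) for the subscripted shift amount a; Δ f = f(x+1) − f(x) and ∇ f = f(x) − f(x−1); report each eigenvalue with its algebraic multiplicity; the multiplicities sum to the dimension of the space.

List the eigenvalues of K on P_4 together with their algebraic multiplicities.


image of 1: 1
image of x: x + 3
image of x^2: x^2 + 6x + 8
image of x^3: x^3 + 9x^2 + 24x + 20
image of x^4: x^4 + 12x^3 + 48x^2 + 80x + 97/2
the matrix is upper triangular; its diagonal is (1, 1, 1, 1, 1)
for a triangular matrix the eigenvalues are the diagonal entries, with algebraic multiplicity their repetition count

λ = 1 (multiplicity 5)


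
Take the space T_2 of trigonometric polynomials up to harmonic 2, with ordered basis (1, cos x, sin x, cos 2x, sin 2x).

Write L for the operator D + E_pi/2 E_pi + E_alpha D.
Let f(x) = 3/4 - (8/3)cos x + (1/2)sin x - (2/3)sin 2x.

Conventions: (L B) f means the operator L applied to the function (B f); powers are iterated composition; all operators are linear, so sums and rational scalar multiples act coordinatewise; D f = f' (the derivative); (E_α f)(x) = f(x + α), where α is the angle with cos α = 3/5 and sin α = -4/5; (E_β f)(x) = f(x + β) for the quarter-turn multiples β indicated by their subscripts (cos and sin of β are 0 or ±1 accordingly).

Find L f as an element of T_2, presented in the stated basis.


the image equals g(x) = 3/4 - (11/6)cos x + 2sin x - (24/25)cos 2x - (46/75)sin 2x

D f = (1/2)cos x + (8/3)sin x - (4/3)cos 2x
E_pi f = 3/4 + (8/3)cos x - (1/2)sin x - (2/3)sin 2x
E_pi/2 E_pi f = 3/4 - (1/2)cos x - (8/3)sin x + (2/3)sin 2x
D f = (1/2)cos x + (8/3)sin x - (4/3)cos 2x
E_alpha D f = -(11/6)cos x + 2sin x + (28/75)cos 2x - (32/25)sin 2x
(D + E_pi/2 E_pi + E_alpha D) f = 3/4 - (11/6)cos x + 2sin x - (24/25)cos 2x - (46/75)sin 2x


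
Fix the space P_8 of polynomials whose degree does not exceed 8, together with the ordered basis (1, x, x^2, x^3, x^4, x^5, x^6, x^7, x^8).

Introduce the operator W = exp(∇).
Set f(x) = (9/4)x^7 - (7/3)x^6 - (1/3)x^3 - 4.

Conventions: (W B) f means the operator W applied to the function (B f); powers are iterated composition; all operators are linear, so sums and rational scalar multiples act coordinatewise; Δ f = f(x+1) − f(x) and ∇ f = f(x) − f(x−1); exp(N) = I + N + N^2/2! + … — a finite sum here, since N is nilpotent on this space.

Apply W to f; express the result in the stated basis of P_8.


order-1 term: (63/4)x^6 - (245/4)x^5 + (455/4)x^4 - (1505/12)x^3 + (325/4)x^2 - (115/4)x + 17/4
order-2 term: (189/4)x^5 - (1085/4)x^4 + (2765/4)x^3 - (3815/4)x^2 + (2789/4)x - 2557/12
order-3 term: (315/4)x^4 - (3115/6)x^3 + (5565/4)x^2 - (3535/2)x + 10643/12
order-4 term: (315/4)x^3 - (1015/2)x^2 + (4655/4)x - 5635/6
order-5 term: (189/4)x^2 - (1001/4)x + 350
order-6 term: (63/4)x - 595/12
order-7 term: 9/4
the series for exp(∇) f terminates at order 7
exp(∇) f = (9/4)x^7 + (161/12)x^6 - 14x^5 - (315/4)x^4 + (1501/12)x^3 + (117/2)x^2 - (679/4)x + 451/12

the image equals g(x) = (9/4)x^7 + (161/12)x^6 - 14x^5 - (315/4)x^4 + (1501/12)x^3 + (117/2)x^2 - (679/4)x + 451/12


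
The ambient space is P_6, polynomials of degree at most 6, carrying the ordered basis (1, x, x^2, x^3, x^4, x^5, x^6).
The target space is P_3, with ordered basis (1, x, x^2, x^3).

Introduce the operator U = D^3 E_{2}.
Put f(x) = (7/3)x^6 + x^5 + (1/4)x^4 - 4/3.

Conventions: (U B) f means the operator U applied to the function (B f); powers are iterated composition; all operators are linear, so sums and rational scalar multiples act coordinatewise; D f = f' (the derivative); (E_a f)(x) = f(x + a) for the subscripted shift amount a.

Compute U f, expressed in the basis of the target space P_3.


E_{2} f = (7/3)x^6 + 29x^5 + (601/4)x^4 + (1246/3)x^3 + 646x^2 + 536x + 184
D E_{2} f = 14x^5 + 145x^4 + 601x^3 + 1246x^2 + 1292x + 536
D D E_{2} f = 70x^4 + 580x^3 + 1803x^2 + 2492x + 1292
D D D E_{2} f = 280x^3 + 1740x^2 + 3606x + 2492

the image equals g(x) = 280x^3 + 1740x^2 + 3606x + 2492


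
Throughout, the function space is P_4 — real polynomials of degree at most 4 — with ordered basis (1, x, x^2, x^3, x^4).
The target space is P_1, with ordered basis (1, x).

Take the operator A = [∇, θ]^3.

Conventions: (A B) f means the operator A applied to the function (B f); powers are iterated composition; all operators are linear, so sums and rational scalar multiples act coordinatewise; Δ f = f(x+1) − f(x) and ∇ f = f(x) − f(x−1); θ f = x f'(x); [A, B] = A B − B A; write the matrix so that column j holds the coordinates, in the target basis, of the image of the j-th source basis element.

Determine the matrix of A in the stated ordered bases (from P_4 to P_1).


the matrix is [[0, 0, 0, 6, -72]; [0, 0, 0, 0, 24]] (rows listed top to bottom)

image of 1: 0
image of x: 0
image of x^2: 0
image of x^3: 6
image of x^4: 24x - 72
each image's coordinates form column j of the matrix


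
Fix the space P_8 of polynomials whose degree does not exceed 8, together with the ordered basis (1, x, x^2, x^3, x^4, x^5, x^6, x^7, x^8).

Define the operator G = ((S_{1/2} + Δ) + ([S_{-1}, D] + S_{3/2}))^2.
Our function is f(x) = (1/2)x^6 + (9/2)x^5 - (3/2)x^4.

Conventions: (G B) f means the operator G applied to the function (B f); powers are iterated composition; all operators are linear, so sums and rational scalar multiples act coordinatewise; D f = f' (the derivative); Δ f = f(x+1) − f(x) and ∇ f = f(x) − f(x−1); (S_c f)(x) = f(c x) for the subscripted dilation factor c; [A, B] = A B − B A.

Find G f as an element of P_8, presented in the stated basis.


S_{1/2} f = (1/128)x^6 + (9/64)x^5 - (3/32)x^4
Δ f = 3x^5 + 30x^4 + 49x^3 + (87/2)x^2 + (39/2)x + 7/2
(S_{1/2} + Δ) f = (1/128)x^6 + (201/64)x^5 + (957/32)x^4 + 49x^3 + (87/2)x^2 + (39/2)x + 7/2
D f = 3x^5 + (45/2)x^4 - 6x^3
S_{-1} D f = -3x^5 + (45/2)x^4 + 6x^3
S_{-1} f = (1/2)x^6 - (9/2)x^5 - (3/2)x^4
D S_{-1} f = 3x^5 - (45/2)x^4 - 6x^3
[S_{-1}, D] f = -6x^5 + 45x^4 + 12x^3
S_{3/2} f = (729/128)x^6 + (2187/64)x^5 - (243/32)x^4
([S_{-1}, D] + S_{3/2}) f = (729/128)x^6 + (1803/64)x^5 + (1197/32)x^4 + 12x^3
((S_{1/2} + Δ) + ([S_{-1}, D] + S_{3/2})) f = (365/64)x^6 + (501/16)x^5 + (1077/16)x^4 + 61x^3 + (87/2)x^2 + (39/2)x + 7/2
S_{1/2} ((S_{1/2} + Δ) + ([S_{-1}, D] + S_{3/2})) f = (365/4096)x^6 + (501/512)x^5 + (1077/256)x^4 + (61/8)x^3 + (87/8)x^2 + (39/4)x + 7/2
Δ ((S_{1/2} + Δ) + ([S_{-1}, D] + S_{3/2})) f = (1095/32)x^5 + (15495/64)x^4 + (11143/16)x^3 + (63075/64)x^2 + (23361/32)x + 14613/64
(S_{1/2} + Δ) ((S_{1/2} + Δ) + ([S_{-1}, D] + S_{3/2})) f = (365/4096)x^6 + (18021/512)x^5 + (63057/256)x^4 + (11265/16)x^3 + (63771/64)x^2 + (23673/32)x + 14837/64
D ((S_{1/2} + Δ) + ([S_{-1}, D] + S_{3/2})) f = (1095/32)x^5 + (2505/16)x^4 + (1077/4)x^3 + 183x^2 + 87x + 39/2
S_{-1} D ((S_{1/2} + Δ) + ([S_{-1}, D] + S_{3/2})) f = -(1095/32)x^5 + (2505/16)x^4 - (1077/4)x^3 + 183x^2 - 87x + 39/2
S_{-1} ((S_{1/2} + Δ) + ([S_{-1}, D] + S_{3/2})) f = (365/64)x^6 - (501/16)x^5 + (1077/16)x^4 - 61x^3 + (87/2)x^2 - (39/2)x + 7/2
D S_{-1} ((S_{1/2} + Δ) + ([S_{-1}, D] + S_{3/2})) f = (1095/32)x^5 - (2505/16)x^4 + (1077/4)x^3 - 183x^2 + 87x - 39/2
[S_{-1}, D] ((S_{1/2} + Δ) + ([S_{-1}, D] + S_{3/2})) f = -(1095/16)x^5 + (2505/8)x^4 - (1077/2)x^3 + 366x^2 - 174x + 39
S_{3/2} ((S_{1/2} + Δ) + ([S_{-1}, D] + S_{3/2})) f = (266085/4096)x^6 + (121743/512)x^5 + (87237/256)x^4 + (1647/8)x^3 + (783/8)x^2 + (117/4)x + 7/2
([S_{-1}, D] + S_{3/2}) ((S_{1/2} + Δ) + ([S_{-1}, D] + S_{3/2})) f = (266085/4096)x^6 + (86703/512)x^5 + (167397/256)x^4 - (2661/8)x^3 + (3711/8)x^2 - (579/4)x + 85/2
((S_{1/2} + Δ) + ([S_{-1}, D] + S_{3/2})) ((S_{1/2} + Δ) + ([S_{-1}, D] + S_{3/2})) f = (133225/2048)x^6 + (26181/128)x^5 + (115227/128)x^4 + (5943/16)x^3 + (93459/64)x^2 + (19041/32)x + 17557/64

the image equals g(x) = (133225/2048)x^6 + (26181/128)x^5 + (115227/128)x^4 + (5943/16)x^3 + (93459/64)x^2 + (19041/32)x + 17557/64
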